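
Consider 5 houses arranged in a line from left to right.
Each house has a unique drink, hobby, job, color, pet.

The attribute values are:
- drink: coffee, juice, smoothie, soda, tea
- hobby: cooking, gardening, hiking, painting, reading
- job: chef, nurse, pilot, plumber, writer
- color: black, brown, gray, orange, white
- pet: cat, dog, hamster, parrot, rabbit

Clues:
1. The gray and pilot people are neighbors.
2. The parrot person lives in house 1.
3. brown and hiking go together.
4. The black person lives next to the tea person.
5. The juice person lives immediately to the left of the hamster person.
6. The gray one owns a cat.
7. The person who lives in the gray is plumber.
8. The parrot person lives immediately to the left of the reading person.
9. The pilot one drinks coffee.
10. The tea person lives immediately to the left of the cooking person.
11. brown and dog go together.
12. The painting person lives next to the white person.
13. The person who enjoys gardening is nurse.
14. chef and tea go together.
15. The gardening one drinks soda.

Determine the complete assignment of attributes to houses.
Solution:

House | Drink | Hobby | Job | Color | Pet
-----------------------------------------
  1   | juice | painting | writer | black | parrot
  2   | tea | reading | chef | white | hamster
  3   | smoothie | cooking | plumber | gray | cat
  4   | coffee | hiking | pilot | brown | dog
  5   | soda | gardening | nurse | orange | rabbit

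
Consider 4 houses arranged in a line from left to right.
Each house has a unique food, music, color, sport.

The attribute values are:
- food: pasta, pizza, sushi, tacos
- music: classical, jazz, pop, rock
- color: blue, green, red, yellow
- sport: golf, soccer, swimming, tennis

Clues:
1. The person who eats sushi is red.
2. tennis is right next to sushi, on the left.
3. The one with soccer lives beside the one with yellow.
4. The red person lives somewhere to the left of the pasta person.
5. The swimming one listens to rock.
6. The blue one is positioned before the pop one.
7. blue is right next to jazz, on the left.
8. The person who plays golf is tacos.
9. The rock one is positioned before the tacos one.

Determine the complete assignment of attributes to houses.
Solution:

House | Food | Music | Color | Sport
------------------------------------
  1   | pizza | classical | blue | tennis
  2   | sushi | jazz | red | soccer
  3   | pasta | rock | yellow | swimming
  4   | tacos | pop | green | golf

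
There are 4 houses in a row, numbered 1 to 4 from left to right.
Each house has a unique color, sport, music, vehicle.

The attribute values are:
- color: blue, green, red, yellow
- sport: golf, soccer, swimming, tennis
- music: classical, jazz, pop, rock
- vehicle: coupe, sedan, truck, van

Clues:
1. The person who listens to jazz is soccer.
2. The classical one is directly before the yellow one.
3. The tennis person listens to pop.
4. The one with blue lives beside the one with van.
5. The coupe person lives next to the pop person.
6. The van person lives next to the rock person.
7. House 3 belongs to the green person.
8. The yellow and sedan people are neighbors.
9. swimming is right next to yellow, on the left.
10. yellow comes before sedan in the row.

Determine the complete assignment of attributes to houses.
Solution:

House | Color | Sport | Music | Vehicle
---------------------------------------
  1   | blue | swimming | classical | coupe
  2   | yellow | tennis | pop | van
  3   | green | golf | rock | sedan
  4   | red | soccer | jazz | truck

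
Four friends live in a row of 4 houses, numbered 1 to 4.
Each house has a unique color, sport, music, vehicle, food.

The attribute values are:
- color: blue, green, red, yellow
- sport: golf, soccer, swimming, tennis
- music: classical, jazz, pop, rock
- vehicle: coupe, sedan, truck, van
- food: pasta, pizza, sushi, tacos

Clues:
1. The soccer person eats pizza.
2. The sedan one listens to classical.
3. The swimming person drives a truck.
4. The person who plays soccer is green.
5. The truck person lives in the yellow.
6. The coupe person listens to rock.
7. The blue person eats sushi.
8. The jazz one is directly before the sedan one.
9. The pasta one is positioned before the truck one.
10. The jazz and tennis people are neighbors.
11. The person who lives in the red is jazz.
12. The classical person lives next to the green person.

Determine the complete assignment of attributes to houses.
Solution:

House | Color | Sport | Music | Vehicle | Food
----------------------------------------------
  1   | red | golf | jazz | van | pasta
  2   | blue | tennis | classical | sedan | sushi
  3   | green | soccer | rock | coupe | pizza
  4   | yellow | swimming | pop | truck | tacos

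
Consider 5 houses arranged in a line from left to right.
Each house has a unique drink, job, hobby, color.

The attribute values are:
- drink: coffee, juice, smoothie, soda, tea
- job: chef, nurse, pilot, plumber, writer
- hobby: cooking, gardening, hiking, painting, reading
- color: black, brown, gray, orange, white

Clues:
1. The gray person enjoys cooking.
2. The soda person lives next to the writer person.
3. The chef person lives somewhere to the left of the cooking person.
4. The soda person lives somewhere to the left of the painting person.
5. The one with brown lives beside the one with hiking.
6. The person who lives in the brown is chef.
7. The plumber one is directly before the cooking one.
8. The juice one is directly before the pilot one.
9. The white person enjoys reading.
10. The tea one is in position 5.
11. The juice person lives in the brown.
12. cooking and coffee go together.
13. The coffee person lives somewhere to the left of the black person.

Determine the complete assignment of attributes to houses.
Solution:

House | Drink | Job | Hobby | Color
-----------------------------------
  1   | juice | chef | gardening | brown
  2   | smoothie | pilot | hiking | orange
  3   | soda | plumber | reading | white
  4   | coffee | writer | cooking | gray
  5   | tea | nurse | painting | black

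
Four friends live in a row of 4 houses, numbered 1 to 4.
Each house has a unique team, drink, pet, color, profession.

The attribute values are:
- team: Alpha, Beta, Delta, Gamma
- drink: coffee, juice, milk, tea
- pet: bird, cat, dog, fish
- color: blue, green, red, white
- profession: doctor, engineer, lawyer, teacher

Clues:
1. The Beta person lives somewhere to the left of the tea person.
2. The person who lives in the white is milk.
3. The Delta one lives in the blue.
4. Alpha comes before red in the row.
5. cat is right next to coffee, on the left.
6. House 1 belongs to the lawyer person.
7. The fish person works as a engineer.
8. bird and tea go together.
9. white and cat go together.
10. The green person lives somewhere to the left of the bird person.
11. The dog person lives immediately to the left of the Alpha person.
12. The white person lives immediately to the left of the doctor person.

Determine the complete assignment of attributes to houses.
Solution:

House | Team | Drink | Pet | Color | Profession
-----------------------------------------------
  1   | Beta | milk | cat | white | lawyer
  2   | Delta | coffee | dog | blue | doctor
  3   | Alpha | juice | fish | green | engineer
  4   | Gamma | tea | bird | red | teacher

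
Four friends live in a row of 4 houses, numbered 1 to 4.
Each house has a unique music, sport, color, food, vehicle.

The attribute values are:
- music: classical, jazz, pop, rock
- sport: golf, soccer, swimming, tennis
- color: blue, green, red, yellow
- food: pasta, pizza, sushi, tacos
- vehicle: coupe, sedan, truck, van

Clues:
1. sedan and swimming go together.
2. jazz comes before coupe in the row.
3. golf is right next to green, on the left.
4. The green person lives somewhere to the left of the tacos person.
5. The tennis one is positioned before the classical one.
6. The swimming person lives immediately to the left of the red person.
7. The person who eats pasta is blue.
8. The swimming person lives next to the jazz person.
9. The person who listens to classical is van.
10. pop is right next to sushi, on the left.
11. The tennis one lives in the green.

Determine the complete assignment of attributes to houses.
Solution:

House | Music | Sport | Color | Food | Vehicle
----------------------------------------------
  1   | pop | swimming | blue | pasta | sedan
  2   | jazz | golf | red | sushi | truck
  3   | rock | tennis | green | pizza | coupe
  4   | classical | soccer | yellow | tacos | van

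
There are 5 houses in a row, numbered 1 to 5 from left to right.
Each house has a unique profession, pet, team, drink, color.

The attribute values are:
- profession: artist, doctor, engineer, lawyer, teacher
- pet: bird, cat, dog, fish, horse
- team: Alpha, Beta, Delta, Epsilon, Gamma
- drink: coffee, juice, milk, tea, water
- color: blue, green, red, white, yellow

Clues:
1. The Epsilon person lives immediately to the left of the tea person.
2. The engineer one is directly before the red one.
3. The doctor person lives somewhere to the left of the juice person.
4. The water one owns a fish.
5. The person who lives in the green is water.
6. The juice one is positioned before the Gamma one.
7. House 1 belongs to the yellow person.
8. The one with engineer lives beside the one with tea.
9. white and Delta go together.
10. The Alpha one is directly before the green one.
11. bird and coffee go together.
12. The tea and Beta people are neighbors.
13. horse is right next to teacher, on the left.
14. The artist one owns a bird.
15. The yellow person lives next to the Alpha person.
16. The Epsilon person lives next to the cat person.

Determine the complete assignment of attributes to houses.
Solution:

House | Profession | Pet | Team | Drink | Color
-----------------------------------------------
  1   | engineer | horse | Epsilon | milk | yellow
  2   | teacher | cat | Alpha | tea | red
  3   | doctor | fish | Beta | water | green
  4   | lawyer | dog | Delta | juice | white
  5   | artist | bird | Gamma | coffee | blue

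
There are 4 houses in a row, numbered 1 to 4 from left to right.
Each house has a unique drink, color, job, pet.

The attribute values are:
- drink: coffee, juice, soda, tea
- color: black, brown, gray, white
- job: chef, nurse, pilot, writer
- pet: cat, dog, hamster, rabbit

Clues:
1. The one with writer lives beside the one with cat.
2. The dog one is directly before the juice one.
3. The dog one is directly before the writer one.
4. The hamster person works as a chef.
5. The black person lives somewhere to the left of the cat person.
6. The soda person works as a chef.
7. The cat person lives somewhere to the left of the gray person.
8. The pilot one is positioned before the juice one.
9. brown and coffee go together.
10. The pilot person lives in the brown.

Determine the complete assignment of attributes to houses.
Solution:

House | Drink | Color | Job | Pet
---------------------------------
  1   | coffee | brown | pilot | dog
  2   | juice | black | writer | rabbit
  3   | tea | white | nurse | cat
  4   | soda | gray | chef | hamster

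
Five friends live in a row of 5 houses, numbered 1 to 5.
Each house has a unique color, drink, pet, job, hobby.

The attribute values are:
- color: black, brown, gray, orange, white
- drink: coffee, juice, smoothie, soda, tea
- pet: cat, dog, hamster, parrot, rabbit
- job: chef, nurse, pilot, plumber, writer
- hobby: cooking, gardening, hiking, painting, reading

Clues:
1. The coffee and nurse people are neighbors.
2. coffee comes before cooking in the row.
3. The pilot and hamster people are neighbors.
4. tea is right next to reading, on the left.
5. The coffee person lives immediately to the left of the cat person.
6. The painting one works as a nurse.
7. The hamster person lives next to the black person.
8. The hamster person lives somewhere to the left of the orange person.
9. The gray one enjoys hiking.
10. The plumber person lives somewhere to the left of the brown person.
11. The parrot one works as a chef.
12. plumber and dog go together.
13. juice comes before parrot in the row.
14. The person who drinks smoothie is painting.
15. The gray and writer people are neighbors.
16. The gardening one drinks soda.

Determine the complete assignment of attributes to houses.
Solution:

House | Color | Drink | Pet | Job | Hobby
-----------------------------------------
  1   | gray | tea | rabbit | pilot | hiking
  2   | white | coffee | hamster | writer | reading
  3   | black | smoothie | cat | nurse | painting
  4   | orange | juice | dog | plumber | cooking
  5   | brown | soda | parrot | chef | gardening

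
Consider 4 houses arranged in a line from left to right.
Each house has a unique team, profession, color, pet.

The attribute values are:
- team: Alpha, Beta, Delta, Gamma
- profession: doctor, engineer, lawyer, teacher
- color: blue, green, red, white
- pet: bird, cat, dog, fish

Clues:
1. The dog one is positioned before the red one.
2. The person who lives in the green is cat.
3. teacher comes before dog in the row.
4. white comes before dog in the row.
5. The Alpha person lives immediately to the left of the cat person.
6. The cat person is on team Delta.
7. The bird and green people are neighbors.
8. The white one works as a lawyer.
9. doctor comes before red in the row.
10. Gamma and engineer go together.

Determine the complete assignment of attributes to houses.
Solution:

House | Team | Profession | Color | Pet
---------------------------------------
  1   | Alpha | lawyer | white | bird
  2   | Delta | teacher | green | cat
  3   | Beta | doctor | blue | dog
  4   | Gamma | engineer | red | fish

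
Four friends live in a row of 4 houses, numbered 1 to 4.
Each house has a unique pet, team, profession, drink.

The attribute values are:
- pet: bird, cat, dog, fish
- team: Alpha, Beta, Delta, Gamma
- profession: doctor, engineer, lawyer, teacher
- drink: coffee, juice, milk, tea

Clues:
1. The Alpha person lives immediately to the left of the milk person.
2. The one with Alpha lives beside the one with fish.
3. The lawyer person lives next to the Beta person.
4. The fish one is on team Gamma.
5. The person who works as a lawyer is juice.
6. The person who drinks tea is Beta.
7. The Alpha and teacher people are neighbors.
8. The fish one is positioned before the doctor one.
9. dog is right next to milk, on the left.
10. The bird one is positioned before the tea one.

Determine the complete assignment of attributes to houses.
Solution:

House | Pet | Team | Profession | Drink
---------------------------------------
  1   | dog | Alpha | engineer | coffee
  2   | fish | Gamma | teacher | milk
  3   | bird | Delta | lawyer | juice
  4   | cat | Beta | doctor | tea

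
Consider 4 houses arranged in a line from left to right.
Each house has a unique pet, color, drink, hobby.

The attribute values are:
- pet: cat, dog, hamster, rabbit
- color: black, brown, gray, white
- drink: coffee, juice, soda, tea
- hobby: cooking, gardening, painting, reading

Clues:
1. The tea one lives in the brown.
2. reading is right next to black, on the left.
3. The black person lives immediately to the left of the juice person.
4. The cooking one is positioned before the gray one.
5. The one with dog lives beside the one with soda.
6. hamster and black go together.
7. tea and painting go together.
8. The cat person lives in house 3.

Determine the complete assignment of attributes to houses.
Solution:

House | Pet | Color | Drink | Hobby
-----------------------------------
  1   | dog | white | coffee | reading
  2   | hamster | black | soda | cooking
  3   | cat | gray | juice | gardening
  4   | rabbit | brown | tea | painting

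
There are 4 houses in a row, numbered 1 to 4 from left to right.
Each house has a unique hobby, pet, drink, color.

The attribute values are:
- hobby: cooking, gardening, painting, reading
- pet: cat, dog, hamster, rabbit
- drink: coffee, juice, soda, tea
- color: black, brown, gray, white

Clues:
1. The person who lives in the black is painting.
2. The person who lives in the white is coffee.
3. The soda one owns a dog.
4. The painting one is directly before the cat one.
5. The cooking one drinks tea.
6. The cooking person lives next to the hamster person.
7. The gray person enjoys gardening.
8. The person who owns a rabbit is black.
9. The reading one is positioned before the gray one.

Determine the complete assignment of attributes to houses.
Solution:

House | Hobby | Pet | Drink | Color
-----------------------------------
  1   | painting | rabbit | juice | black
  2   | cooking | cat | tea | brown
  3   | reading | hamster | coffee | white
  4   | gardening | dog | soda | gray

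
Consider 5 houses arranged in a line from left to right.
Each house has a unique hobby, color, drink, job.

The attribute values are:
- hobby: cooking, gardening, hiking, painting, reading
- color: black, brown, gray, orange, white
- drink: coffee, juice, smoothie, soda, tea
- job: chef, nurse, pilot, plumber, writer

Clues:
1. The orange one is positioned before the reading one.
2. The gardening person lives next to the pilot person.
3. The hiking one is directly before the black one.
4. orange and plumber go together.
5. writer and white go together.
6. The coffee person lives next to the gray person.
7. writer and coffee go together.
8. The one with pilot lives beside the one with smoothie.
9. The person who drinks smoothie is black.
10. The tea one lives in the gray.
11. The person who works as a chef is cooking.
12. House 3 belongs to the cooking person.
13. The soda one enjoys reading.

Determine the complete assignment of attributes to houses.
Solution:

House | Hobby | Color | Drink | Job
-----------------------------------
  1   | gardening | white | coffee | writer
  2   | hiking | gray | tea | pilot
  3   | cooking | black | smoothie | chef
  4   | painting | orange | juice | plumber
  5   | reading | brown | soda | nurse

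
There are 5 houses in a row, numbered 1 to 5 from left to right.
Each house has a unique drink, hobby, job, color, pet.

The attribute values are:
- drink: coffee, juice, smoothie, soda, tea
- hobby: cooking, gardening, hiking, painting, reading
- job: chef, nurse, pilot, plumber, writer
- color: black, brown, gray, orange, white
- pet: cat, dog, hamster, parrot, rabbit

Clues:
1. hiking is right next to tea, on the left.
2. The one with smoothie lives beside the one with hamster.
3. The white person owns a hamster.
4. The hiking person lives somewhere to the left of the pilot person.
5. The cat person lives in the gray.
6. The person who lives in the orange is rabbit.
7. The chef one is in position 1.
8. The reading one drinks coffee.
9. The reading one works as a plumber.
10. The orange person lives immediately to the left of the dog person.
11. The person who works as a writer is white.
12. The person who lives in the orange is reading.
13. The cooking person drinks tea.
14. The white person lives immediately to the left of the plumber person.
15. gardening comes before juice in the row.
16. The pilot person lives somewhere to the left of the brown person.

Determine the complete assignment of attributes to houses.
Solution:

House | Drink | Hobby | Job | Color | Pet
-----------------------------------------
  1   | smoothie | hiking | chef | gray | cat
  2   | tea | cooking | writer | white | hamster
  3   | coffee | reading | plumber | orange | rabbit
  4   | soda | gardening | pilot | black | dog
  5   | juice | painting | nurse | brown | parrot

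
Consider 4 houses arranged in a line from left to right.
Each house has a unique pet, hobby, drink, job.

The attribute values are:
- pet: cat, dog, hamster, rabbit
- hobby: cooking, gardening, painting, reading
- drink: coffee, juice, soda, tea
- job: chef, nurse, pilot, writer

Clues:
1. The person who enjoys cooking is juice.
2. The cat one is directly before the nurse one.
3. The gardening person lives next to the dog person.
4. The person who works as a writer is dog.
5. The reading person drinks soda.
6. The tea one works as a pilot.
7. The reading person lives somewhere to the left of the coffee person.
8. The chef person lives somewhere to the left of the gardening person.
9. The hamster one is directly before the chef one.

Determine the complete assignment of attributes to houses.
Solution:

House | Pet | Hobby | Drink | Job
---------------------------------
  1   | hamster | painting | tea | pilot
  2   | cat | reading | soda | chef
  3   | rabbit | gardening | coffee | nurse
  4   | dog | cooking | juice | writer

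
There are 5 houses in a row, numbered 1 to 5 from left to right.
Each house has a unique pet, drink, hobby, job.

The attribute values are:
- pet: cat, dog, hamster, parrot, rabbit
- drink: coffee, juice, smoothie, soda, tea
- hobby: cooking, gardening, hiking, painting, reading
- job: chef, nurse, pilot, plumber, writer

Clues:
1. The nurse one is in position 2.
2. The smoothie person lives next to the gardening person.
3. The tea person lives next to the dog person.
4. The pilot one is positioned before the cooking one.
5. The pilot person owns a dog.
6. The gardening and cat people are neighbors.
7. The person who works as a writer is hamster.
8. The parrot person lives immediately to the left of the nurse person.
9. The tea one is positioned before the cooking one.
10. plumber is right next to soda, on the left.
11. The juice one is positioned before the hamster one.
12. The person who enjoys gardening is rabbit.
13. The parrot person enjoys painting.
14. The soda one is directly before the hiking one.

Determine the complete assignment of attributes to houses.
Solution:

House | Pet | Drink | Hobby | Job
---------------------------------
  1   | parrot | smoothie | painting | plumber
  2   | rabbit | soda | gardening | nurse
  3   | cat | tea | hiking | chef
  4   | dog | juice | reading | pilot
  5   | hamster | coffee | cooking | writer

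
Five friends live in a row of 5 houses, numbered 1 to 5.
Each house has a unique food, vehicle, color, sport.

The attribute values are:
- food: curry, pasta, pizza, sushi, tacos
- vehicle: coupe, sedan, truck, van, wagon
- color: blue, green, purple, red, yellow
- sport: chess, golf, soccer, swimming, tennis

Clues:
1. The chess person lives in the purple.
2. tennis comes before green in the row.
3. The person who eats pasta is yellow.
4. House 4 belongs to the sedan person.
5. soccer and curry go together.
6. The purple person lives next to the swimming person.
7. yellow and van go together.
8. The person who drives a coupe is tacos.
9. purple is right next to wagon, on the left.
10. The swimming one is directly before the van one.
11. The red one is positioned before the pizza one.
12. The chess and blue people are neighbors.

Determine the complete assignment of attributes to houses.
Solution:

House | Food | Vehicle | Color | Sport
--------------------------------------
  1   | tacos | coupe | purple | chess
  2   | sushi | wagon | blue | swimming
  3   | pasta | van | yellow | tennis
  4   | curry | sedan | red | soccer
  5   | pizza | truck | green | golf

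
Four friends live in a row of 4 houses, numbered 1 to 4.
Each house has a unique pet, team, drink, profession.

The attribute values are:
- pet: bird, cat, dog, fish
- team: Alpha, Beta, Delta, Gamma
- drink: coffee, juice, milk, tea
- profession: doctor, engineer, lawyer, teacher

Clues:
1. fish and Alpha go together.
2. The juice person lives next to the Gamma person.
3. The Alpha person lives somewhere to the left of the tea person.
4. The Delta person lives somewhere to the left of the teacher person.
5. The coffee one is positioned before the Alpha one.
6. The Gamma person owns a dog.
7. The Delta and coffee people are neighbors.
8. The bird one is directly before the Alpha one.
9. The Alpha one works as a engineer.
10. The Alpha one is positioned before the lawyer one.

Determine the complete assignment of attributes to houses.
Solution:

House | Pet | Team | Drink | Profession
---------------------------------------
  1   | cat | Delta | milk | doctor
  2   | bird | Beta | coffee | teacher
  3   | fish | Alpha | juice | engineer
  4   | dog | Gamma | tea | lawyer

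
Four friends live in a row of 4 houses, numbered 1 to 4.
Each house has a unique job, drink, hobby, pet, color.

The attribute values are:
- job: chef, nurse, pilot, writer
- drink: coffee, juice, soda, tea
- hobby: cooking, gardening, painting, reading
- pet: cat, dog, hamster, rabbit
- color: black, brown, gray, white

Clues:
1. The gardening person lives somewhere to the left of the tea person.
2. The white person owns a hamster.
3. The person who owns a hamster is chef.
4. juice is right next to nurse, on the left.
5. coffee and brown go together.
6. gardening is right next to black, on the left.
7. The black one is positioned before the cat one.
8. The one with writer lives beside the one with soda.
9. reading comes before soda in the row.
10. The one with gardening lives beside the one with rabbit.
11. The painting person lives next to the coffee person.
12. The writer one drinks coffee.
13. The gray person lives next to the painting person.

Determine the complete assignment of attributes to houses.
Solution:

House | Job | Drink | Hobby | Pet | Color
-----------------------------------------
  1   | pilot | juice | gardening | dog | gray
  2   | nurse | tea | painting | rabbit | black
  3   | writer | coffee | reading | cat | brown
  4   | chef | soda | cooking | hamster | white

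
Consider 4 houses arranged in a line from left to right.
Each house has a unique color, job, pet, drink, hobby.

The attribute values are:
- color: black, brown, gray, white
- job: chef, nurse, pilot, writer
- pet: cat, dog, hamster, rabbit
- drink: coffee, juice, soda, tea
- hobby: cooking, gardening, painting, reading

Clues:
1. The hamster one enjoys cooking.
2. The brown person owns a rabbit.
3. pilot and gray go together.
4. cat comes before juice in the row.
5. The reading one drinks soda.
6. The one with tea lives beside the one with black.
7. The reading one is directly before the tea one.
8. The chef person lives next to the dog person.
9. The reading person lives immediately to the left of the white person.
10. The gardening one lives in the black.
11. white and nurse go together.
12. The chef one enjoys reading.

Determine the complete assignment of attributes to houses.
Solution:

House | Color | Job | Pet | Drink | Hobby
-----------------------------------------
  1   | brown | chef | rabbit | soda | reading
  2   | white | nurse | dog | tea | painting
  3   | black | writer | cat | coffee | gardening
  4   | gray | pilot | hamster | juice | cooking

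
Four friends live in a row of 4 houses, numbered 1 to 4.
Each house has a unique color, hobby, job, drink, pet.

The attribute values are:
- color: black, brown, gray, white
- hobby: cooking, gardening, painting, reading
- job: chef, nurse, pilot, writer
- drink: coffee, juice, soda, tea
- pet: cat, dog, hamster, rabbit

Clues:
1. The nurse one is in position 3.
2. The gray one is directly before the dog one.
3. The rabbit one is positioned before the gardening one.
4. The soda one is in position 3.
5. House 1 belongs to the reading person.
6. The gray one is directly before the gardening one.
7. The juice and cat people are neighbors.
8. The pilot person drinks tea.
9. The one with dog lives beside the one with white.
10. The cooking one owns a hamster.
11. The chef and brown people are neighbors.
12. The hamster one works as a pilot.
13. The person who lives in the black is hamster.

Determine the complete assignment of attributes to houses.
Solution:

House | Color | Hobby | Job | Drink | Pet
-----------------------------------------
  1   | gray | reading | chef | coffee | rabbit
  2   | brown | gardening | writer | juice | dog
  3   | white | painting | nurse | soda | cat
  4   | black | cooking | pilot | tea | hamster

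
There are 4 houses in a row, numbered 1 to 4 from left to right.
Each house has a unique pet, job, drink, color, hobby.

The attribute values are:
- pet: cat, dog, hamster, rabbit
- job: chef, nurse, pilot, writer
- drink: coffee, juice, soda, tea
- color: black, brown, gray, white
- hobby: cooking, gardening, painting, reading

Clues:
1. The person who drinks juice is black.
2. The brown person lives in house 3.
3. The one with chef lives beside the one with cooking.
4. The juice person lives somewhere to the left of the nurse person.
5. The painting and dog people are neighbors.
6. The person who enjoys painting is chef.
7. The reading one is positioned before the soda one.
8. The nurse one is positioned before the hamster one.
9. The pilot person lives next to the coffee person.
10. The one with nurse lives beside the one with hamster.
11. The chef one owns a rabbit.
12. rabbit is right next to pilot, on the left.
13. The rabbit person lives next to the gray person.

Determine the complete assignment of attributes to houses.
Solution:

House | Pet | Job | Drink | Color | Hobby
-----------------------------------------
  1   | rabbit | chef | juice | black | painting
  2   | dog | pilot | tea | gray | cooking
  3   | cat | nurse | coffee | brown | reading
  4   | hamster | writer | soda | white | gardening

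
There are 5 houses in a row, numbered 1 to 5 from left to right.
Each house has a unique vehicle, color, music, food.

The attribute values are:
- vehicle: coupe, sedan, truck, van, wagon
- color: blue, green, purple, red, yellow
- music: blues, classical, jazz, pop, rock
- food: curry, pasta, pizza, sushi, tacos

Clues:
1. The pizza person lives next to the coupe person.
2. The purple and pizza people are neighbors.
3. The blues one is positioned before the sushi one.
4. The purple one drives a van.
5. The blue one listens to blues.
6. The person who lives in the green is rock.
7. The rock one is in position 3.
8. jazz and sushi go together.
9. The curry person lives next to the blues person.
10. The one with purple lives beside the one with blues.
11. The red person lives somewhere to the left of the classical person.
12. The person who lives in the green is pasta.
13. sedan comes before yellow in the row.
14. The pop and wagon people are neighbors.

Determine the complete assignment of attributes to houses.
Solution:

House | Vehicle | Color | Music | Food
--------------------------------------
  1   | van | purple | pop | curry
  2   | wagon | blue | blues | pizza
  3   | coupe | green | rock | pasta
  4   | sedan | red | jazz | sushi
  5   | truck | yellow | classical | tacos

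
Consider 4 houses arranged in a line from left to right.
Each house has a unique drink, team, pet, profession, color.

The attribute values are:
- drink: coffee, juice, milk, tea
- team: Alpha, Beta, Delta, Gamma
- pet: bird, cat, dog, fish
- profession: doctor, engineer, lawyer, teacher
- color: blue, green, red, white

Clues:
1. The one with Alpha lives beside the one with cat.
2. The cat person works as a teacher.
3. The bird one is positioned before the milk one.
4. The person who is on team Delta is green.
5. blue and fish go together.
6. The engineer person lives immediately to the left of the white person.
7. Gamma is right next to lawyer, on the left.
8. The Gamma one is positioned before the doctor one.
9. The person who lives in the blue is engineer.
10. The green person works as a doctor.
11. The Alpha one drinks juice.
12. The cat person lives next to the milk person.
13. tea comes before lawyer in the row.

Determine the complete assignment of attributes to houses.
Solution:

House | Drink | Team | Pet | Profession | Color
-----------------------------------------------
  1   | tea | Gamma | fish | engineer | blue
  2   | juice | Alpha | bird | lawyer | white
  3   | coffee | Beta | cat | teacher | red
  4   | milk | Delta | dog | doctor | green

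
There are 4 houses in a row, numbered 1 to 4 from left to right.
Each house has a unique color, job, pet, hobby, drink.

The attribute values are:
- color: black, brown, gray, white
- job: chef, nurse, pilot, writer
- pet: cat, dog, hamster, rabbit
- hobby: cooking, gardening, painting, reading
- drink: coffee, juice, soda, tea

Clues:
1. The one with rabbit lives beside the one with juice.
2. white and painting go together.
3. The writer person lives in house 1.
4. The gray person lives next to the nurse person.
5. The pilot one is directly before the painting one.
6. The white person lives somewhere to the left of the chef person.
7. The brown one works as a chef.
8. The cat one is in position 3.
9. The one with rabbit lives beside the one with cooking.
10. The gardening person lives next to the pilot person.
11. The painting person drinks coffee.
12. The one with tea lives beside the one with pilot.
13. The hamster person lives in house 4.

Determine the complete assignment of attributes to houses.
Solution:

House | Color | Job | Pet | Hobby | Drink
-----------------------------------------
  1   | black | writer | rabbit | gardening | tea
  2   | gray | pilot | dog | cooking | juice
  3   | white | nurse | cat | painting | coffee
  4   | brown | chef | hamster | reading | soda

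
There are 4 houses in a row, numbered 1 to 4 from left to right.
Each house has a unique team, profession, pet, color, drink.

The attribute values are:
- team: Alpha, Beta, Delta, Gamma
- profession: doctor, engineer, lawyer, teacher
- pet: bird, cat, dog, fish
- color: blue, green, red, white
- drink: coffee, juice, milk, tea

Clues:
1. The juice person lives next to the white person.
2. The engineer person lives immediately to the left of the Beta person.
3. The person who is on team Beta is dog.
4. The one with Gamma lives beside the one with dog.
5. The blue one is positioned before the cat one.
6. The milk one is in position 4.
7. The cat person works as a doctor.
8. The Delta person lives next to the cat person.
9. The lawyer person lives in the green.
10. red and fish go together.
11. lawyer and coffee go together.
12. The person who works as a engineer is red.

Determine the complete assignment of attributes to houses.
Solution:

House | Team | Profession | Pet | Color | Drink
-----------------------------------------------
  1   | Gamma | engineer | fish | red | tea
  2   | Beta | lawyer | dog | green | coffee
  3   | Delta | teacher | bird | blue | juice
  4   | Alpha | doctor | cat | white | milk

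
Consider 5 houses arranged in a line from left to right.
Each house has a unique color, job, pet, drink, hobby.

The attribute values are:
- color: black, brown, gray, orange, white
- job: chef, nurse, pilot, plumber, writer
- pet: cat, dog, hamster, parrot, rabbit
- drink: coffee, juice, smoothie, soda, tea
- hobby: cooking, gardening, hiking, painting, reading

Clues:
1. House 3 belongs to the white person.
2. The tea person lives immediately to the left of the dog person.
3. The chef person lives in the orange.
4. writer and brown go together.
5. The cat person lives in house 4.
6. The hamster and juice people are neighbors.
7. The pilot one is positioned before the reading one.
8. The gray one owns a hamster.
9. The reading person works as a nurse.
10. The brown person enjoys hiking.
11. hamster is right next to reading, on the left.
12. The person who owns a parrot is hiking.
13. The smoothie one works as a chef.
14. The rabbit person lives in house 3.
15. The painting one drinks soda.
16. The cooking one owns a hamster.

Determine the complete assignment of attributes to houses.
Solution:

House | Color | Job | Pet | Drink | Hobby
-----------------------------------------
  1   | gray | pilot | hamster | tea | cooking
  2   | black | nurse | dog | juice | reading
  3   | white | plumber | rabbit | soda | painting
  4   | orange | chef | cat | smoothie | gardening
  5   | brown | writer | parrot | coffee | hiking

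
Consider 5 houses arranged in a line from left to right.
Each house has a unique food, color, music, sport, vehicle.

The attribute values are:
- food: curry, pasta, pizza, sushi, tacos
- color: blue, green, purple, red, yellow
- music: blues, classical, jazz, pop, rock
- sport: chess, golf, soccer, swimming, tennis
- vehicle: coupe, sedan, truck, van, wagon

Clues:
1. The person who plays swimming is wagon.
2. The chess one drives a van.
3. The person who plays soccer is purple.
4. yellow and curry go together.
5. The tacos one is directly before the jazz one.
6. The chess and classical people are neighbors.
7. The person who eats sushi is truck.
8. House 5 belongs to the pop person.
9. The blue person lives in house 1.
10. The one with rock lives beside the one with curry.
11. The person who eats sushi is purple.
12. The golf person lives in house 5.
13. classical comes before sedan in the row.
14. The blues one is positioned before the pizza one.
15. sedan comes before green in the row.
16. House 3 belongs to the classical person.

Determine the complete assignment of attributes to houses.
Solution:

House | Food | Color | Music | Sport | Vehicle
----------------------------------------------
  1   | tacos | blue | rock | swimming | wagon
  2   | curry | yellow | jazz | chess | van
  3   | sushi | purple | classical | soccer | truck
  4   | pasta | red | blues | tennis | sedan
  5   | pizza | green | pop | golf | coupe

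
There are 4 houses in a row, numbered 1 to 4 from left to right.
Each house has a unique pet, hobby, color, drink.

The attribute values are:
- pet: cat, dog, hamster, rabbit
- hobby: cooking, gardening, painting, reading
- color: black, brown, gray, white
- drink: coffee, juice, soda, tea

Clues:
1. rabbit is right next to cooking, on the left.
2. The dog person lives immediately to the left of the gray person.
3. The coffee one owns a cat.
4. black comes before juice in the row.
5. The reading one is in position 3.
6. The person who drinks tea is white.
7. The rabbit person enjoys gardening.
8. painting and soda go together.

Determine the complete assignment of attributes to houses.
Solution:

House | Pet | Hobby | Color | Drink
-----------------------------------
  1   | rabbit | gardening | white | tea
  2   | cat | cooking | black | coffee
  3   | dog | reading | brown | juice
  4   | hamster | painting | gray | soda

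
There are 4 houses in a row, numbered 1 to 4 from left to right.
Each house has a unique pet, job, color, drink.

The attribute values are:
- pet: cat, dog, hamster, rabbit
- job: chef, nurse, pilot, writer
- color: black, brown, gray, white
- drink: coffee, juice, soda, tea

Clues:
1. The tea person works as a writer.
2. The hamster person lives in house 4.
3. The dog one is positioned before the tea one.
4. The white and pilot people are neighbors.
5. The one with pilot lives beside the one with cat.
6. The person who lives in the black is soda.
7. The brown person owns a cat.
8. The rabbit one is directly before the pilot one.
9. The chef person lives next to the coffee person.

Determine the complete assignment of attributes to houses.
Solution:

House | Pet | Job | Color | Drink
---------------------------------
  1   | rabbit | chef | white | juice
  2   | dog | pilot | gray | coffee
  3   | cat | writer | brown | tea
  4   | hamster | nurse | black | soda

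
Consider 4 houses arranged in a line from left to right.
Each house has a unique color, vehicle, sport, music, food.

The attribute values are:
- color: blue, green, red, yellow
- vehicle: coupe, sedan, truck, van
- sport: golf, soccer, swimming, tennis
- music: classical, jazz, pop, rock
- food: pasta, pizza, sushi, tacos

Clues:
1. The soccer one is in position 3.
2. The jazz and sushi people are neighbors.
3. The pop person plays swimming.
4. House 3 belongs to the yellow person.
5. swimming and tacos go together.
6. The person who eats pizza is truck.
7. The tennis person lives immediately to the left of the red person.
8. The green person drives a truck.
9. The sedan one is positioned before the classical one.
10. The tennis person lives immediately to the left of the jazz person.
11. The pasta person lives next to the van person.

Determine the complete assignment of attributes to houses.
Solution:

House | Color | Vehicle | Sport | Music | Food
----------------------------------------------
  1   | green | truck | tennis | rock | pizza
  2   | red | sedan | golf | jazz | pasta
  3   | yellow | van | soccer | classical | sushi
  4   | blue | coupe | swimming | pop | tacos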